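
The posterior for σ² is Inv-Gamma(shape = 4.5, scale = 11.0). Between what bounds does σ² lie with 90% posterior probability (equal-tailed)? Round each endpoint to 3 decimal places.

[1.300, 6.616]

Inverse-Gamma(4.5, 11.0) quantiles: F⁻¹(0.05) and F⁻¹(0.95).
Equivalently, 1/σ² ~ Gamma(4.5, rate = 11.0); invert its 0.95 and 0.05 quantiles.
Posterior mean ≈ 3.143, SD ≈ 1.988; a Normal approximation gives roughly [-0.127, 6.412].
Exact: lower = 1.300; upper = 6.616.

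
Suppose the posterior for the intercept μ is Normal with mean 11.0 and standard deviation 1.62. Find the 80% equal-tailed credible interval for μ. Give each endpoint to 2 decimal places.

The posterior is symmetric, so the 80% equal-tailed interval is μ = 11.0 ± z·1.62 with z = 1.282.
Half-width: 1.282 × 1.62 = 2.08.
11.0 − 2.08 = 8.92; 11.0 + 2.08 = 13.08.

[8.92, 13.08]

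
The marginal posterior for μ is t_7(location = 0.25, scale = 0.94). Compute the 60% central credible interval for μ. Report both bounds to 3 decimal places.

The t_7 distribution is symmetric; the 60% interval is 0.25 ± t·0.94 with t_{0.8,7} = 0.896.
Half-width: 0.896 × 0.94 = 0.842.
0.25 − 0.842 = -0.592; 0.25 + 0.842 = 1.092.

[-0.592, 1.092]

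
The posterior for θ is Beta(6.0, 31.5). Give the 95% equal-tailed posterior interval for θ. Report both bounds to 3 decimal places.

[0.063, 0.291]

Posterior: Beta(6.0, 31.5).
Equal-tailed 95% interval: the 0.025 and 0.975 quantiles of Beta(6.0, 31.5).
Posterior mean ≈ 0.160, SD ≈ 0.059; a Normal approximation gives roughly [0.044, 0.276].
Exact: F⁻¹(0.025) = 0.063; F⁻¹(0.975) = 0.291.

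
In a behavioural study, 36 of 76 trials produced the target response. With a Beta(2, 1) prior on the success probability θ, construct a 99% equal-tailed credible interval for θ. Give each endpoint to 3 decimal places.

Posterior: Beta(2+36, 1+40) = Beta(38, 41).
Equal-tailed 99% interval: the 0.005 and 0.995 quantiles of Beta(38, 41).
Posterior mean ≈ 0.481, SD ≈ 0.056; a Normal approximation gives roughly [0.337, 0.625].
Exact: F⁻¹(0.005) = 0.340; F⁻¹(0.995) = 0.624.

[0.340, 0.624]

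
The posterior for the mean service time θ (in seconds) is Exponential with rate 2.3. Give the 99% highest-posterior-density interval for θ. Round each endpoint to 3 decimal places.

[0.000, 2.002]

The exponential density is strictly decreasing on [0, ∞), so the HPD interval is anchored at 0: [0, q] with P(θ ≤ q) = 0.99.
q = −ln(1 − 0.99) / 2.3 = 4.6052 / 2.3 = 2.002.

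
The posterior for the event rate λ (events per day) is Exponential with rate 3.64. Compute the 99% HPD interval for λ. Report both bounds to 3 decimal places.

[0.000, 1.265]

The exponential density is strictly decreasing on [0, ∞), so the HPD interval is anchored at 0: [0, q] with P(λ ≤ q) = 0.99.
q = −ln(1 − 0.99) / 3.64 = 4.6052 / 3.64 = 1.265.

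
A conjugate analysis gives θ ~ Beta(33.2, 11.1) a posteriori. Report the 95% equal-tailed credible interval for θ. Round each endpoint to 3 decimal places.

Posterior: Beta(33.2, 11.1).
Equal-tailed 95% interval: the 0.025 and 0.975 quantiles of Beta(33.2, 11.1).
Posterior mean ≈ 0.749, SD ≈ 0.064; a Normal approximation gives roughly [0.623, 0.876].
Exact: F⁻¹(0.025) = 0.614; F⁻¹(0.975) = 0.864.

[0.614, 0.864]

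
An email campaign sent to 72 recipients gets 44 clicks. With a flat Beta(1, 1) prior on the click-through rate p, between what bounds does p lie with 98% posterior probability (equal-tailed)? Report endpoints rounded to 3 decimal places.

Posterior: Beta(1+44, 1+28) = Beta(45, 29).
Equal-tailed 98% interval: the 0.01 and 0.99 quantiles of Beta(45, 29).
Posterior mean ≈ 0.608, SD ≈ 0.056; a Normal approximation gives roughly [0.477, 0.739].
Exact: F⁻¹(0.01) = 0.474; F⁻¹(0.99) = 0.734.

[0.474, 0.734]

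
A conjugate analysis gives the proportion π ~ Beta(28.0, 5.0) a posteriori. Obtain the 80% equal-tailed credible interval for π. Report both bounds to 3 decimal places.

[0.766, 0.922]

Posterior: Beta(28.0, 5.0).
Equal-tailed 80% interval: the 0.1 and 0.9 quantiles of Beta(28.0, 5.0).
Posterior mean ≈ 0.848, SD ≈ 0.061; a Normal approximation gives roughly [0.770, 0.927].
Exact: F⁻¹(0.1) = 0.766; F⁻¹(0.9) = 0.922.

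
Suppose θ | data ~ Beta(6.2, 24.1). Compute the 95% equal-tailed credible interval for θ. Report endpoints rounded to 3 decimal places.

Posterior: Beta(6.2, 24.1).
Equal-tailed 95% interval: the 0.025 and 0.975 quantiles of Beta(6.2, 24.1).
Posterior mean ≈ 0.205, SD ≈ 0.072; a Normal approximation gives roughly [0.063, 0.346].
Exact: F⁻¹(0.025) = 0.084; F⁻¹(0.975) = 0.362.

[0.084, 0.362]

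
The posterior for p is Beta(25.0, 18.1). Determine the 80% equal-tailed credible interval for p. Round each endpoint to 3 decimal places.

Posterior: Beta(25.0, 18.1).
Equal-tailed 80% interval: the 0.1 and 0.9 quantiles of Beta(25.0, 18.1).
Posterior mean ≈ 0.580, SD ≈ 0.074; a Normal approximation gives roughly [0.485, 0.675].
Exact: F⁻¹(0.1) = 0.483; F⁻¹(0.9) = 0.675.

[0.483, 0.675]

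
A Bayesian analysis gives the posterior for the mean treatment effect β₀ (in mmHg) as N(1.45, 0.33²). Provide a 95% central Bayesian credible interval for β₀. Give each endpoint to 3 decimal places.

The posterior is symmetric, so the 95% equal-tailed interval is β₀ = 1.45 ± z·0.33 with z = 1.960.
Half-width: 1.960 × 0.33 = 0.647.
1.45 − 0.647 = 0.803; 1.45 + 0.647 = 2.097.

[0.803, 2.097]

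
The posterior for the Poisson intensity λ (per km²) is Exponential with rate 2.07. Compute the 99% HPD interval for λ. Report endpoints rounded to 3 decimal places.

The exponential density is strictly decreasing on [0, ∞), so the HPD interval is anchored at 0: [0, q] with P(λ ≤ q) = 0.99.
q = −ln(1 − 0.99) / 2.07 = 4.6052 / 2.07 = 2.225.

[0.000, 2.225]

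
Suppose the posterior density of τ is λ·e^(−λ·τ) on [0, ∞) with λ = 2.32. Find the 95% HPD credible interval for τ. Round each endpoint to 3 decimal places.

The exponential density is strictly decreasing on [0, ∞), so the HPD interval is anchored at 0: [0, q] with P(τ ≤ q) = 0.95.
q = −ln(1 − 0.95) / 2.32 = 2.9957 / 2.32 = 1.291.

[0.000, 1.291]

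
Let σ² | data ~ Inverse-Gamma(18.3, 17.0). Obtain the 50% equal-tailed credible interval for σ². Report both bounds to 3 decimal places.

Inverse-Gamma(18.3, 17.0) quantiles: F⁻¹(0.25) and F⁻¹(0.75).
Equivalently, 1/σ² ~ Gamma(18.3, rate = 17.0); invert its 0.75 and 0.25 quantiles.
Posterior mean ≈ 0.983, SD ≈ 0.243; a Normal approximation gives roughly [0.818, 1.147].
Exact: lower = 0.810; upper = 1.114.

[0.810, 1.114]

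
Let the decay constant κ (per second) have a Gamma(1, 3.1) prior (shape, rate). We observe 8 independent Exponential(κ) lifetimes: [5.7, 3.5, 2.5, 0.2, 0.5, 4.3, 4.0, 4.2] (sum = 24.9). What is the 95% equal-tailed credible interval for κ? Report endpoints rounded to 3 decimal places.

[0.147, 0.563]

Posterior: Gamma(1+8, 3.1+24.9) = Gamma(9, 28.0) (shape, rate).
Equal-tailed 95% interval: Gamma(9, 28.0) quantiles at 0.025 and 0.975.
Posterior mean ≈ 0.321, SD ≈ 0.107; a Normal approximation gives roughly [0.111, 0.531].
Exact: lower = 0.147; upper = 0.563.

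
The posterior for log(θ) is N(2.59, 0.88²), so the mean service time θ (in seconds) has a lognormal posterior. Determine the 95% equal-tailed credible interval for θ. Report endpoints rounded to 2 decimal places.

[2.38, 74.80]

On the log scale the 95% interval is 2.59 ± 1.960 × 0.88 = [0.8652, 4.3148].
Exponentiate: [e^0.8652, e^4.3148] = [2.38, 74.80].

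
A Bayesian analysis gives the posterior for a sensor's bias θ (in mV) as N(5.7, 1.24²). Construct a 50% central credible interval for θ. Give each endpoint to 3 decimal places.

[4.864, 6.536]

The posterior is symmetric, so the 50% equal-tailed interval is θ = 5.7 ± z·1.24 with z = 0.674.
Half-width: 0.674 × 1.24 = 0.836.
5.7 − 0.836 = 4.864; 5.7 + 0.836 = 6.536.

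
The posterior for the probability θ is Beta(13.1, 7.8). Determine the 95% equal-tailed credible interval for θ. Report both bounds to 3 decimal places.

Posterior: Beta(13.1, 7.8).
Equal-tailed 95% interval: the 0.025 and 0.975 quantiles of Beta(13.1, 7.8).
Posterior mean ≈ 0.627, SD ≈ 0.103; a Normal approximation gives roughly [0.424, 0.829].
Exact: F⁻¹(0.025) = 0.415; F⁻¹(0.975) = 0.815.

[0.415, 0.815]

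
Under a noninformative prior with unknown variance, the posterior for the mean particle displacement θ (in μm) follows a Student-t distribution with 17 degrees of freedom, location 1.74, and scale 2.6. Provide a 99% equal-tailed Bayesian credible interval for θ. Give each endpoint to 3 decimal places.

The t_17 distribution is symmetric; the 99% interval is 1.74 ± t·2.6 with t_{0.995,17} = 2.898.
Half-width: 2.898 × 2.6 = 7.535.
1.74 − 7.535 = -5.795; 1.74 + 7.535 = 9.275.

[-5.795, 9.275]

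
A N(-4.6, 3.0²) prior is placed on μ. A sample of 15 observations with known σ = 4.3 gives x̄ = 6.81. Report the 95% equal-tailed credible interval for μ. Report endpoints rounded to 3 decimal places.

Posterior precision = 1/3.0² + 15/4.3² = 0.1111 + 0.8112 = 0.9224, so posterior SD = 1.0412.
Posterior mean = (-4.6/3.0² + 15·6.81/4.3²) / 0.9224 = 5.4355.
Interval: 5.4355 ± 1.960 × 1.0412 → [3.395, 7.476].

[3.395, 7.476]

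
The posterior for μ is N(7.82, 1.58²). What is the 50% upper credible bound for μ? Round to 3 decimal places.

7.820

Need U with P(μ ≤ U) = 0.50: U = 7.82 + z_{0.5}·1.58.
z = 0.000; U = 7.82 + 0.000 × 1.58 = 7.820.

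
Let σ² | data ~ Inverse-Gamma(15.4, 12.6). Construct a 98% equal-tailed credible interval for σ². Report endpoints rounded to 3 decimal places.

Inverse-Gamma(15.4, 12.6) quantiles: F⁻¹(0.01) and F⁻¹(0.99).
Equivalently, 1/σ² ~ Gamma(15.4, rate = 12.6); invert its 0.99 and 0.01 quantiles.
Posterior mean ≈ 0.875, SD ≈ 0.239; a Normal approximation gives roughly [0.319, 1.431].
Exact: lower = 0.485; upper = 1.624.

[0.485, 1.624]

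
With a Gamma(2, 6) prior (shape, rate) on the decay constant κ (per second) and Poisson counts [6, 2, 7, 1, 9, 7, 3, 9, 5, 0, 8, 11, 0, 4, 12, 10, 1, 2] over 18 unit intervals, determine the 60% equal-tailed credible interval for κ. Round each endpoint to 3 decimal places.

[3.773, 4.469]

Posterior: Gamma(2+97, 6+18) = Gamma(99, 24) (shape, rate).
Equal-tailed 60% interval: Gamma(99, 24) quantiles at 0.2 and 0.8.
Posterior mean ≈ 4.125, SD ≈ 0.415; a Normal approximation gives roughly [3.776, 4.474].
Exact: lower = 3.773; upper = 4.469.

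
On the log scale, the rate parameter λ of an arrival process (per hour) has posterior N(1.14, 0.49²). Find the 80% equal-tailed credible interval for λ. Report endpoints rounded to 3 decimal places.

On the log scale the 80% interval is 1.14 ± 1.282 × 0.49 = [0.5120, 1.7680].
Exponentiate: [e^0.5120, e^1.7680] = [1.669, 5.859].

[1.669, 5.859]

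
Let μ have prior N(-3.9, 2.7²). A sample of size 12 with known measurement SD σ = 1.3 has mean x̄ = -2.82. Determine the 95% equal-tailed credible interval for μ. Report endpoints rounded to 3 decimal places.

[-3.569, -2.112]

Posterior precision = 1/2.7² + 12/1.3² = 0.1372 + 7.1006 = 7.2378, so posterior SD = 0.3717.
Posterior mean = (-3.9/2.7² + 12·-2.82/1.3²) / 7.2378 = -2.8405.
Interval: -2.8405 ± 1.960 × 0.3717 → [-3.569, -2.112].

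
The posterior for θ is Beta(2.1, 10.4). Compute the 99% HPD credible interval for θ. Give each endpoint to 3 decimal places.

[0.002, 0.466]

The posterior is unimodal and skewed, so the HPD interval has equal density at both endpoints and is the shortest 99% interval.
Solving f(0.002) = f(0.466) with F(0.466) − F(0.002) = 0.99 gives [0.002, 0.466].
For comparison, the equal-tailed interval is [0.011, 0.503]; the HPD is narrower and shifted toward the mode.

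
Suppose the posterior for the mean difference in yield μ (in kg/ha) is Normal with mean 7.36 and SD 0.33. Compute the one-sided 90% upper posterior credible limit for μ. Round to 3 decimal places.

Need U with P(μ ≤ U) = 0.90: U = 7.36 + z_{0.1}·0.33.
z = 1.282; U = 7.36 + 1.282 × 0.33 = 7.783.

7.783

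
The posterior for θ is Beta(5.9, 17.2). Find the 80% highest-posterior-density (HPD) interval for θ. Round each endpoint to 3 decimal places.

The posterior is unimodal and skewed, so the HPD interval has equal density at both endpoints and is the shortest 80% interval.
Solving f(0.132) = f(0.358) with F(0.358) − F(0.132) = 0.80 gives [0.132, 0.358].
For comparison, the equal-tailed interval is [0.146, 0.375]; the HPD is narrower and shifted toward the mode.

[0.132, 0.358]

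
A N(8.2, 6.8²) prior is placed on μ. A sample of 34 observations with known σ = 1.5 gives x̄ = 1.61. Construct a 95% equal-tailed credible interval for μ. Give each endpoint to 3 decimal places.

Posterior precision = 1/6.8² + 34/1.5² = 0.0216 + 15.1111 = 15.1327, so posterior SD = 0.2571.
Posterior mean = (8.2/6.8² + 34·1.61/1.5²) / 15.1327 = 1.6194.
Interval: 1.6194 ± 1.960 × 0.2571 → [1.116, 2.123].

[1.116, 2.123]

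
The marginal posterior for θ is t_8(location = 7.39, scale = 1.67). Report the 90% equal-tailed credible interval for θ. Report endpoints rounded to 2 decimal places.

[4.28, 10.50]

The t_8 distribution is symmetric; the 90% interval is 7.39 ± t·1.67 with t_{0.95,8} = 1.860.
Half-width: 1.860 × 1.67 = 3.11.
7.39 − 3.11 = 4.28; 7.39 + 3.11 = 10.50.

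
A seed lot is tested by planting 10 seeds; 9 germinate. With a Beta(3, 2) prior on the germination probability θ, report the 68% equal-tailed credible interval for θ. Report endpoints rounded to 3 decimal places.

Posterior: Beta(3+9, 2+1) = Beta(12, 3).
Equal-tailed 68% interval: the 0.16 and 0.84 quantiles of Beta(12, 3).
Posterior mean ≈ 0.800, SD ≈ 0.100; a Normal approximation gives roughly [0.701, 0.899].
Exact: F⁻¹(0.16) = 0.700; F⁻¹(0.84) = 0.900.

[0.700, 0.900]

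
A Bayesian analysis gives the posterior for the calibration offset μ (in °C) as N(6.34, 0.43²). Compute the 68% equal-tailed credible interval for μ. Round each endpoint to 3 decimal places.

The posterior is symmetric, so the 68% equal-tailed interval is μ = 6.34 ± z·0.43 with z = 0.994.
Half-width: 0.994 × 0.43 = 0.428.
6.34 − 0.428 = 5.912; 6.34 + 0.428 = 6.768.

[5.912, 6.768]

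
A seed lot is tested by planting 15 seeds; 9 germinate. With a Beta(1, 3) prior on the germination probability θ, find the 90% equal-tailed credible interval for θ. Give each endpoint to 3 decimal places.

Posterior: Beta(1+9, 3+6) = Beta(10, 9).
Equal-tailed 90% interval: the 0.05 and 0.95 quantiles of Beta(10, 9).
Posterior mean ≈ 0.526, SD ≈ 0.112; a Normal approximation gives roughly [0.343, 0.710].
Exact: F⁻¹(0.05) = 0.341; F⁻¹(0.95) = 0.709.

[0.341, 0.709]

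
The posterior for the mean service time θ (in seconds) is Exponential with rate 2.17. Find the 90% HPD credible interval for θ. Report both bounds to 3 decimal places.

The exponential density is strictly decreasing on [0, ∞), so the HPD interval is anchored at 0: [0, q] with P(θ ≤ q) = 0.90.
q = −ln(1 − 0.90) / 2.17 = 2.3026 / 2.17 = 1.061.

[0.000, 1.061]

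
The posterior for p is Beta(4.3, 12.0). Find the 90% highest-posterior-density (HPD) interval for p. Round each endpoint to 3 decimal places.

[0.090, 0.430]

The posterior is unimodal and skewed, so the HPD interval has equal density at both endpoints and is the shortest 90% interval.
Solving f(0.090) = f(0.430) with F(0.430) − F(0.090) = 0.90 gives [0.090, 0.430].
For comparison, the equal-tailed interval is [0.107, 0.454]; the HPD is narrower and shifted toward the mode.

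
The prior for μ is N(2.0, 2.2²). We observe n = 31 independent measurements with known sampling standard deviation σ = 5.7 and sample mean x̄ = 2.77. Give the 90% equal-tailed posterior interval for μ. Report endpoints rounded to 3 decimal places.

[1.106, 4.160]

Posterior precision = 1/2.2² + 31/5.7² = 0.2066 + 0.9541 = 1.1608, so posterior SD = 0.9282.
Posterior mean = (2.0/2.2² + 31·2.77/5.7²) / 1.1608 = 2.6329.
Interval: 2.6329 ± 1.645 × 0.9282 → [1.106, 4.160].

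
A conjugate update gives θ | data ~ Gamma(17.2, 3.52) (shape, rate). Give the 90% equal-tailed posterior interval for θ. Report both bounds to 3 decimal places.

Posterior: Gamma(shape 17.2, rate 3.52).
Equal-tailed 90% interval: Gamma(17.2, 3.52) quantiles at 0.05 and 0.95.
Posterior mean ≈ 4.886, SD ≈ 1.178; a Normal approximation gives roughly [2.948, 6.824].
Exact: lower = 3.123; upper = 6.972.

[3.123, 6.972]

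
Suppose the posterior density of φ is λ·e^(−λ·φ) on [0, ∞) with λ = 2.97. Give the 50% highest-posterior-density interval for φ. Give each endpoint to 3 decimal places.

The exponential density is strictly decreasing on [0, ∞), so the HPD interval is anchored at 0: [0, q] with P(φ ≤ q) = 0.50.
q = −ln(1 − 0.50) / 2.97 = 0.6931 / 2.97 = 0.233.

[0.000, 0.233]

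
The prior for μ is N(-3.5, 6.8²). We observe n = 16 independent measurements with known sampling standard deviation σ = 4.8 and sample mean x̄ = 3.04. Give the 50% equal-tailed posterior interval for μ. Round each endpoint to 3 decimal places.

Posterior precision = 1/6.8² + 16/4.8² = 0.0216 + 0.6944 = 0.7161, so posterior SD = 1.1817.
Posterior mean = (-3.5/6.8² + 16·3.04/4.8²) / 0.7161 = 2.8425.
Interval: 2.8425 ± 0.674 × 1.1817 → [2.045, 3.640].

[2.045, 3.640]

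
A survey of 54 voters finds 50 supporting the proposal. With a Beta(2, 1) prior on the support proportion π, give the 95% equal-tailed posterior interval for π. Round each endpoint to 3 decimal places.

[0.827, 0.970]

Posterior: Beta(2+50, 1+4) = Beta(52, 5).
Equal-tailed 95% interval: the 0.025 and 0.975 quantiles of Beta(52, 5).
Posterior mean ≈ 0.912, SD ≈ 0.037; a Normal approximation gives roughly [0.839, 0.985].
Exact: F⁻¹(0.025) = 0.827; F⁻¹(0.975) = 0.970.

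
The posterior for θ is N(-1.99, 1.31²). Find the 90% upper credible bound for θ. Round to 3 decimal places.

Need U with P(θ ≤ U) = 0.90: U = -1.99 + z_{0.1}·1.31.
z = 1.282; U = -1.99 + 1.282 × 1.31 = -0.311.

-0.311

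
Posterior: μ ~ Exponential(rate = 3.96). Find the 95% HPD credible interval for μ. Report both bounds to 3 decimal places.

The exponential density is strictly decreasing on [0, ∞), so the HPD interval is anchored at 0: [0, q] with P(μ ≤ q) = 0.95.
q = −ln(1 − 0.95) / 3.96 = 2.9957 / 3.96 = 0.756.

[0.000, 0.756]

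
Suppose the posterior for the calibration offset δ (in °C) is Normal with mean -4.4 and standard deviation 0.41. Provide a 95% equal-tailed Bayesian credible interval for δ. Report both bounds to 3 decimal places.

[-5.204, -3.596]

The posterior is symmetric, so the 95% equal-tailed interval is δ = -4.4 ± z·0.41 with z = 1.960.
Half-width: 1.960 × 0.41 = 0.804.
-4.4 − 0.804 = -5.204; -4.4 + 0.804 = -3.596.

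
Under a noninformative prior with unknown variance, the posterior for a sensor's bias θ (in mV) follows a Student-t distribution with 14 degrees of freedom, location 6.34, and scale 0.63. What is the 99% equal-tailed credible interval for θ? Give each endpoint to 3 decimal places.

[4.465, 8.215]

The t_14 distribution is symmetric; the 99% interval is 6.34 ± t·0.63 with t_{0.995,14} = 2.977.
Half-width: 2.977 × 0.63 = 1.875.
6.34 − 1.875 = 4.465; 6.34 + 1.875 = 8.215.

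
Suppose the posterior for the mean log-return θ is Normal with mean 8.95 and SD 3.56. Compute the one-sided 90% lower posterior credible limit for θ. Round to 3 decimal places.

4.388

Need L with P(θ ≥ L) = 0.90: L = 8.95 − z_{0.1}·3.56.
z = 1.282; L = 8.95 − 1.282 × 3.56 = 4.388.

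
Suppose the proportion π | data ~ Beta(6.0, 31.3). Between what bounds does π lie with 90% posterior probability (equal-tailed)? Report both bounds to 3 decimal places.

Posterior: Beta(6.0, 31.3).
Equal-tailed 90% interval: the 0.05 and 0.95 quantiles of Beta(6.0, 31.3).
Posterior mean ≈ 0.161, SD ≈ 0.059; a Normal approximation gives roughly [0.063, 0.259].
Exact: F⁻¹(0.05) = 0.075; F⁻¹(0.95) = 0.268.

[0.075, 0.268]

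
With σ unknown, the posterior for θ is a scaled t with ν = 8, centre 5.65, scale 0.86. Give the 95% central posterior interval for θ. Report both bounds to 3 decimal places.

[3.667, 7.633]

The t_8 distribution is symmetric; the 95% interval is 5.65 ± t·0.86 with t_{0.975,8} = 2.306.
Half-width: 2.306 × 0.86 = 1.983.
5.65 − 1.983 = 3.667; 5.65 + 1.983 = 7.633.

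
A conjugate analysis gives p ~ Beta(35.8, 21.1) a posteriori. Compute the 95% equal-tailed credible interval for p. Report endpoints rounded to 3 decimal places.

Posterior: Beta(35.8, 21.1).
Equal-tailed 95% interval: the 0.025 and 0.975 quantiles of Beta(35.8, 21.1).
Posterior mean ≈ 0.629, SD ≈ 0.063; a Normal approximation gives roughly [0.505, 0.754].
Exact: F⁻¹(0.025) = 0.501; F⁻¹(0.975) = 0.749.

[0.501, 0.749]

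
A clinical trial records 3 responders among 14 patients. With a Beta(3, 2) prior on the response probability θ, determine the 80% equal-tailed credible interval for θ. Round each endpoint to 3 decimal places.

[0.185, 0.455]

Posterior: Beta(3+3, 2+11) = Beta(6, 13).
Equal-tailed 80% interval: the 0.1 and 0.9 quantiles of Beta(6, 13).
Posterior mean ≈ 0.316, SD ≈ 0.104; a Normal approximation gives roughly [0.183, 0.449].
Exact: F⁻¹(0.1) = 0.185; F⁻¹(0.9) = 0.455.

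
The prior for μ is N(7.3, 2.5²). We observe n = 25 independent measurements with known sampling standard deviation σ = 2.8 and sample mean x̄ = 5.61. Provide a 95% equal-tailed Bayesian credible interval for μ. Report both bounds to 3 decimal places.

Posterior precision = 1/2.5² + 25/2.8² = 0.1600 + 3.1888 = 3.3488, so posterior SD = 0.5465.
Posterior mean = (7.3/2.5² + 25·5.61/2.8²) / 3.3488 = 5.6907.
Interval: 5.6907 ± 1.960 × 0.5465 → [4.620, 6.762].

[4.620, 6.762]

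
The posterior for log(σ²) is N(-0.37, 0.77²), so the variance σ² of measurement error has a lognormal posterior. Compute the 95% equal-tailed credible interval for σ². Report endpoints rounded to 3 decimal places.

[0.153, 3.124]

On the log scale the 95% interval is -0.37 ± 1.960 × 0.77 = [-1.8792, 1.1392].
Exponentiate: [e^-1.8792, e^1.1392] = [0.153, 3.124].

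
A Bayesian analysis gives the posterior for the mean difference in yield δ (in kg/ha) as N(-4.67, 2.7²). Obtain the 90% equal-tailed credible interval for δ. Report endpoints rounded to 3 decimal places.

The posterior is symmetric, so the 90% equal-tailed interval is δ = -4.67 ± z·2.7 with z = 1.645.
Half-width: 1.645 × 2.7 = 4.441.
-4.67 − 4.441 = -9.111; -4.67 + 4.441 = -0.229.

[-9.111, -0.229]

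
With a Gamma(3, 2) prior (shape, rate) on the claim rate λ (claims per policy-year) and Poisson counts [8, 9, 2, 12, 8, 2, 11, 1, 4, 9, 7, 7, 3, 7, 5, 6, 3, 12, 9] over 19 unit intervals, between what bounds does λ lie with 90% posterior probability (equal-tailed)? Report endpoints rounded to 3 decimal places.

Posterior: Gamma(3+125, 2+19) = Gamma(128, 21) (shape, rate).
Equal-tailed 90% interval: Gamma(128, 21) quantiles at 0.05 and 0.95.
Posterior mean ≈ 6.095, SD ≈ 0.539; a Normal approximation gives roughly [5.209, 6.981].
Exact: lower = 5.237; upper = 7.008.

[5.237, 7.008]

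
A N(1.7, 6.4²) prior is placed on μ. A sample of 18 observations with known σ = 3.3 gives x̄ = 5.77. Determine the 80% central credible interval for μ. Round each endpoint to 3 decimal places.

Posterior precision = 1/6.4² + 18/3.3² = 0.0244 + 1.6529 = 1.6773, so posterior SD = 0.7721.
Posterior mean = (1.7/6.4² + 18·5.77/3.3²) / 1.6773 = 5.7108.
Interval: 5.7108 ± 1.282 × 0.7721 → [4.721, 6.700].

[4.721, 6.700]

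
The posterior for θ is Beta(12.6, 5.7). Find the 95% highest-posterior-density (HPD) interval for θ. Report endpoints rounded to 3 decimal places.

[0.481, 0.884]

The posterior is unimodal and skewed, so the HPD interval has equal density at both endpoints and is the shortest 95% interval.
Solving f(0.481) = f(0.884) with F(0.884) − F(0.481) = 0.95 gives [0.481, 0.884].
For comparison, the equal-tailed interval is [0.466, 0.872]; the HPD is narrower and shifted toward the mode.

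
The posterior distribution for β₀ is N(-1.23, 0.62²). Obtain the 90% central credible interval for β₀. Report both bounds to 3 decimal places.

The posterior is symmetric, so the 90% equal-tailed interval is β₀ = -1.23 ± z·0.62 with z = 1.645.
Half-width: 1.645 × 0.62 = 1.020.
-1.23 − 1.020 = -2.250; -1.23 + 1.020 = -0.210.

[-2.250, -0.210]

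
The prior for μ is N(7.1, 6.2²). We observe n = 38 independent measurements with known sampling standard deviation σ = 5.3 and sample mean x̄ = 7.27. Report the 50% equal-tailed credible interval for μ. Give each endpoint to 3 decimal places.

Posterior precision = 1/6.2² + 38/5.3² = 0.0260 + 1.3528 = 1.3788, so posterior SD = 0.8516.
Posterior mean = (7.1/6.2² + 38·7.27/5.3²) / 1.3788 = 7.2668.
Interval: 7.2668 ± 0.674 × 0.8516 → [6.692, 7.841].

[6.692, 7.841]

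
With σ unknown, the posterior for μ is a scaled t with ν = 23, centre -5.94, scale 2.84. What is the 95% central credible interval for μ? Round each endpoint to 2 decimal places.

[-11.81, -0.07]

The t_23 distribution is symmetric; the 95% interval is -5.94 ± t·2.84 with t_{0.975,23} = 2.069.
Half-width: 2.069 × 2.84 = 5.87.
-5.94 − 5.87 = -11.81; -5.94 + 5.87 = -0.07.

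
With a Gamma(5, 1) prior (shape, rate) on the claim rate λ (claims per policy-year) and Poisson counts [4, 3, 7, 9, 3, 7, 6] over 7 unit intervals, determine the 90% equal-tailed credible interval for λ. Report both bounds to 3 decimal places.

Posterior: Gamma(5+39, 1+7) = Gamma(44, 8) (shape, rate).
Equal-tailed 90% interval: Gamma(44, 8) quantiles at 0.05 and 0.95.
Posterior mean ≈ 5.500, SD ≈ 0.829; a Normal approximation gives roughly [4.136, 6.864].
Exact: lower = 4.211; upper = 6.931.

[4.211, 6.931]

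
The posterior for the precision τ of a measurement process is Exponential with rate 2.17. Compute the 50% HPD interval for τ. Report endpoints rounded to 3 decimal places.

The exponential density is strictly decreasing on [0, ∞), so the HPD interval is anchored at 0: [0, q] with P(τ ≤ q) = 0.50.
q = −ln(1 − 0.50) / 2.17 = 0.6931 / 2.17 = 0.319.

[0.000, 0.319]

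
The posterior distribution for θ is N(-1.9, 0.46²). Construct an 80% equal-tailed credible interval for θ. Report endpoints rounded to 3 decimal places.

[-2.490, -1.310]

The posterior is symmetric, so the 80% equal-tailed interval is θ = -1.9 ± z·0.46 with z = 1.282.
Half-width: 1.282 × 0.46 = 0.590.
-1.9 − 0.590 = -2.490; -1.9 + 0.590 = -1.310.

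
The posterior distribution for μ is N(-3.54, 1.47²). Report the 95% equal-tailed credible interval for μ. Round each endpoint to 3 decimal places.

[-6.421, -0.659]

The posterior is symmetric, so the 95% equal-tailed interval is μ = -3.54 ± z·1.47 with z = 1.960.
Half-width: 1.960 × 1.47 = 2.881.
-3.54 − 2.881 = -6.421; -3.54 + 2.881 = -0.659.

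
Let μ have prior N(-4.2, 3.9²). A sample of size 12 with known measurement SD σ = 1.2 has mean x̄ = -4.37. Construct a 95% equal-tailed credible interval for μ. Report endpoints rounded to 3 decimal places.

Posterior precision = 1/3.9² + 12/1.2² = 0.0657 + 8.3333 = 8.3991, so posterior SD = 0.3451.
Posterior mean = (-4.2/3.9² + 12·-4.37/1.2²) / 8.3991 = -4.3687.
Interval: -4.3687 ± 1.960 × 0.3451 → [-5.045, -3.692].

[-5.045, -3.692]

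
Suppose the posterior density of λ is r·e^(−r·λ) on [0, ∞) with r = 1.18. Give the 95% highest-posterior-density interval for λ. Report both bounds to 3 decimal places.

[0.000, 2.539]

The exponential density is strictly decreasing on [0, ∞), so the HPD interval is anchored at 0: [0, q] with P(λ ≤ q) = 0.95.
q = −ln(1 − 0.95) / 1.18 = 2.9957 / 1.18 = 2.539.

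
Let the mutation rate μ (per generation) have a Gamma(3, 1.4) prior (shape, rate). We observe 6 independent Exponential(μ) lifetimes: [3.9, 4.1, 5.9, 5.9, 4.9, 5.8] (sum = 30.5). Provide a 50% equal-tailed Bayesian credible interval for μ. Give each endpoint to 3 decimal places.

Posterior: Gamma(3+6, 1.4+30.5) = Gamma(9, 31.9) (shape, rate).
Equal-tailed 50% interval: Gamma(9, 31.9) quantiles at 0.25 and 0.75.
Posterior mean ≈ 0.282, SD ≈ 0.094; a Normal approximation gives roughly [0.219, 0.346].
Exact: lower = 0.214; upper = 0.339.

[0.214, 0.339]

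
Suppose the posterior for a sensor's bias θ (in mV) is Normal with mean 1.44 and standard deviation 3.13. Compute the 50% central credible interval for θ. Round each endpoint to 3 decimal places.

The posterior is symmetric, so the 50% equal-tailed interval is θ = 1.44 ± z·3.13 with z = 0.674.
Half-width: 0.674 × 3.13 = 2.111.
1.44 − 2.111 = -0.671; 1.44 + 2.111 = 3.551.

[-0.671, 3.551]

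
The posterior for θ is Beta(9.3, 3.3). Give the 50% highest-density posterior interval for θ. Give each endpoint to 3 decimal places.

[0.695, 0.856]

The posterior is unimodal and skewed, so the HPD interval has equal density at both endpoints and is the shortest 50% interval.
Solving f(0.695) = f(0.856) with F(0.856) − F(0.695) = 0.50 gives [0.695, 0.856].
For comparison, the equal-tailed interval is [0.662, 0.828]; the HPD is narrower and shifted toward the mode.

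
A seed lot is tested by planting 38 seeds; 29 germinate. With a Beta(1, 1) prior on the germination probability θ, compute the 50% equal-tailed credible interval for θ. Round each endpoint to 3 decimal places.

[0.706, 0.798]

Posterior: Beta(1+29, 1+9) = Beta(30, 10).
Equal-tailed 50% interval: the 0.25 and 0.75 quantiles of Beta(30, 10).
Posterior mean ≈ 0.750, SD ≈ 0.068; a Normal approximation gives roughly [0.704, 0.796].
Exact: F⁻¹(0.25) = 0.706; F⁻¹(0.75) = 0.798.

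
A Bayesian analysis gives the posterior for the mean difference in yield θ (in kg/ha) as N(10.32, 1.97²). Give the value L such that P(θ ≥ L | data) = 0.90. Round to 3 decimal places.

7.795

Need L with P(θ ≥ L) = 0.90: L = 10.32 − z_{0.1}·1.97.
z = 1.282; L = 10.32 − 1.282 × 1.97 = 7.795.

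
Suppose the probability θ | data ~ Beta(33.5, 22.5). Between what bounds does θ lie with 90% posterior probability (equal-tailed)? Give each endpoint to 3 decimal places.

Posterior: Beta(33.5, 22.5).
Equal-tailed 90% interval: the 0.05 and 0.95 quantiles of Beta(33.5, 22.5).
Posterior mean ≈ 0.598, SD ≈ 0.065; a Normal approximation gives roughly [0.491, 0.705].
Exact: F⁻¹(0.05) = 0.489; F⁻¹(0.95) = 0.703.

[0.489, 0.703]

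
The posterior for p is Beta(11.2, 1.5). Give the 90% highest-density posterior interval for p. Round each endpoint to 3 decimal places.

[0.760, 0.999]

The posterior is unimodal and skewed, so the HPD interval has equal density at both endpoints and is the shortest 90% interval.
Solving f(0.760) = f(0.999) with F(0.999) − F(0.760) = 0.90 gives [0.760, 0.999].
For comparison, the equal-tailed interval is [0.711, 0.985]; the HPD is narrower and shifted toward the mode.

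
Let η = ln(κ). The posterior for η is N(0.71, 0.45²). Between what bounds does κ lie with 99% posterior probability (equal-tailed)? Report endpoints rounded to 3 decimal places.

[0.638, 6.483]

On the log scale the 99% interval is 0.71 ± 2.576 × 0.45 = [-0.4491, 1.8691].
Exponentiate: [e^-0.4491, e^1.8691] = [0.638, 6.483].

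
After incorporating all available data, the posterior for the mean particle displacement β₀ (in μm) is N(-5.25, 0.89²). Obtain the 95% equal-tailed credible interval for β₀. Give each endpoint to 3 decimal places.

[-6.994, -3.506]

The posterior is symmetric, so the 95% equal-tailed interval is β₀ = -5.25 ± z·0.89 with z = 1.960.
Half-width: 1.960 × 0.89 = 1.744.
-5.25 − 1.744 = -6.994; -5.25 + 1.744 = -3.506.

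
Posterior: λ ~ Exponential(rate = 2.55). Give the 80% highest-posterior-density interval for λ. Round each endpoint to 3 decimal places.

The exponential density is strictly decreasing on [0, ∞), so the HPD interval is anchored at 0: [0, q] with P(λ ≤ q) = 0.80.
q = −ln(1 − 0.80) / 2.55 = 1.6094 / 2.55 = 0.631.

[0.000, 0.631]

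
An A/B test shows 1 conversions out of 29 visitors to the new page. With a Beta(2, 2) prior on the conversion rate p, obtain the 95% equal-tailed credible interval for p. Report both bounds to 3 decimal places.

Posterior: Beta(2+1, 2+28) = Beta(3, 30).
Equal-tailed 95% interval: the 0.025 and 0.975 quantiles of Beta(3, 30).
Posterior mean ≈ 0.091, SD ≈ 0.049; a Normal approximation gives roughly [-0.006, 0.188].
Exact: F⁻¹(0.025) = 0.020; F⁻¹(0.975) = 0.208.

[0.020, 0.208]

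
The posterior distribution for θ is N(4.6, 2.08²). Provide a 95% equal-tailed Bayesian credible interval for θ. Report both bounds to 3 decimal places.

The posterior is symmetric, so the 95% equal-tailed interval is θ = 4.6 ± z·2.08 with z = 1.960.
Half-width: 1.960 × 2.08 = 4.077.
4.6 − 4.077 = 0.523; 4.6 + 4.077 = 8.677.

[0.523, 8.677]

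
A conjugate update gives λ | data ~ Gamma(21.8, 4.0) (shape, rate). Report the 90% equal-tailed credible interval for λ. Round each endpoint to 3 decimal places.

Posterior: Gamma(shape 21.8, rate 4.0).
Equal-tailed 90% interval: Gamma(21.8, 4.0) quantiles at 0.05 and 0.95.
Posterior mean ≈ 5.450, SD ≈ 1.167; a Normal approximation gives roughly [3.530, 7.370].
Exact: lower = 3.682; upper = 7.501.

[3.682, 7.501]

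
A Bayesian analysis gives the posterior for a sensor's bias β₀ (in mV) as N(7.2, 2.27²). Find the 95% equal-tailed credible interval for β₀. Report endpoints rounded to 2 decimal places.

The posterior is symmetric, so the 95% equal-tailed interval is β₀ = 7.2 ± z·2.27 with z = 1.960.
Half-width: 1.960 × 2.27 = 4.45.
7.2 − 4.45 = 2.75; 7.2 + 4.45 = 11.65.

[2.75, 11.65]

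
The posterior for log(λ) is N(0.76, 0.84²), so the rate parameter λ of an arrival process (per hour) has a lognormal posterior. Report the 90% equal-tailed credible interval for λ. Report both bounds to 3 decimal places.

[0.537, 8.514]

On the log scale the 90% interval is 0.76 ± 1.645 × 0.84 = [-0.6217, 2.1417].
Exponentiate: [e^-0.6217, e^2.1417] = [0.537, 8.514].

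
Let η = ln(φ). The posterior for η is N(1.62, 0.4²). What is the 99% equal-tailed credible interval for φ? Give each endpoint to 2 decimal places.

[1.80, 14.16]

On the log scale the 99% interval is 1.62 ± 2.576 × 0.4 = [0.5897, 2.6503].
Exponentiate: [e^0.5897, e^2.6503] = [1.80, 14.16].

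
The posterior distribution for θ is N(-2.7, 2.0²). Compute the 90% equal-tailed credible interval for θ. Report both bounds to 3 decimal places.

[-5.990, 0.590]

The posterior is symmetric, so the 90% equal-tailed interval is θ = -2.7 ± z·2.0 with z = 1.645.
Half-width: 1.645 × 2.0 = 3.290.
-2.7 − 3.290 = -5.990; -2.7 + 3.290 = 0.590.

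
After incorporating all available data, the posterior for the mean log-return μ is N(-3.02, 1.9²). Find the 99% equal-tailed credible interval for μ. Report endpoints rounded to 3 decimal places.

[-7.914, 1.874]

The posterior is symmetric, so the 99% equal-tailed interval is μ = -3.02 ± z·1.9 with z = 2.576.
Half-width: 2.576 × 1.9 = 4.894.
-3.02 − 4.894 = -7.914; -3.02 + 4.894 = 1.874.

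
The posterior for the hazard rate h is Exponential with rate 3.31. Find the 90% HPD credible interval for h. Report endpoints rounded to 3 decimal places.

The exponential density is strictly decreasing on [0, ∞), so the HPD interval is anchored at 0: [0, q] with P(h ≤ q) = 0.90.
q = −ln(1 − 0.90) / 3.31 = 2.3026 / 3.31 = 0.696.

[0.000, 0.696]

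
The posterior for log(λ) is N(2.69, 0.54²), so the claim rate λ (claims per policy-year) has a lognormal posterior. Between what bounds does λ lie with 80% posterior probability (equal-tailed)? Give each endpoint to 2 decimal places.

On the log scale the 80% interval is 2.69 ± 1.282 × 0.54 = [1.9980, 3.3820].
Exponentiate: [e^1.9980, e^3.3820] = [7.37, 29.43].

[7.37, 29.43]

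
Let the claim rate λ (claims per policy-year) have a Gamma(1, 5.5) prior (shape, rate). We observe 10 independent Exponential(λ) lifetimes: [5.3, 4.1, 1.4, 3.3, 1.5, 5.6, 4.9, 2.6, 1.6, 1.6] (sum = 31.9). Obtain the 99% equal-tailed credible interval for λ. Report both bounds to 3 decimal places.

Posterior: Gamma(1+10, 5.5+31.9) = Gamma(11, 37.4) (shape, rate).
Equal-tailed 99% interval: Gamma(11, 37.4) quantiles at 0.005 and 0.995.
Posterior mean ≈ 0.294, SD ≈ 0.089; a Normal approximation gives roughly [0.066, 0.523].
Exact: lower = 0.116; upper = 0.572.

[0.116, 0.572]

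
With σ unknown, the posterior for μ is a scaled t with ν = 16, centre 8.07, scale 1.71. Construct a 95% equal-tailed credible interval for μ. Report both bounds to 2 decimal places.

The t_16 distribution is symmetric; the 95% interval is 8.07 ± t·1.71 with t_{0.975,16} = 2.120.
Half-width: 2.120 × 1.71 = 3.63.
8.07 − 3.63 = 4.44; 8.07 + 3.63 = 11.70.

[4.44, 11.70]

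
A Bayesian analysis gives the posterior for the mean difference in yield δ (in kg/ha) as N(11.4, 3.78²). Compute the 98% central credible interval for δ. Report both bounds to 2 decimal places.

[2.61, 20.19]

The posterior is symmetric, so the 98% equal-tailed interval is δ = 11.4 ± z·3.78 with z = 2.326.
Half-width: 2.326 × 3.78 = 8.79.
11.4 − 8.79 = 2.61; 11.4 + 8.79 = 20.19.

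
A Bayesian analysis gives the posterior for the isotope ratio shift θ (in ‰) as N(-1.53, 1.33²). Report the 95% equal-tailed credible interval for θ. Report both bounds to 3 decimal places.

The posterior is symmetric, so the 95% equal-tailed interval is θ = -1.53 ± z·1.33 with z = 1.960.
Half-width: 1.960 × 1.33 = 2.607.
-1.53 − 2.607 = -4.137; -1.53 + 2.607 = 1.077.

[-4.137, 1.077]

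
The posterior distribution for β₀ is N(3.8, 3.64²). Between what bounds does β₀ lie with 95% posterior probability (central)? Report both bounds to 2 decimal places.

The posterior is symmetric, so the 95% equal-tailed interval is β₀ = 3.8 ± z·3.64 with z = 1.960.
Half-width: 1.960 × 3.64 = 7.13.
3.8 − 7.13 = -3.33; 3.8 + 7.13 = 10.93.

[-3.33, 10.93]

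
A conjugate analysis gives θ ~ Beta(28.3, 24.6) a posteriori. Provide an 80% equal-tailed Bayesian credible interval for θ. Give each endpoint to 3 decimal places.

[0.447, 0.622]

Posterior: Beta(28.3, 24.6).
Equal-tailed 80% interval: the 0.1 and 0.9 quantiles of Beta(28.3, 24.6).
Posterior mean ≈ 0.535, SD ≈ 0.068; a Normal approximation gives roughly [0.448, 0.622].
Exact: F⁻¹(0.1) = 0.447; F⁻¹(0.9) = 0.622.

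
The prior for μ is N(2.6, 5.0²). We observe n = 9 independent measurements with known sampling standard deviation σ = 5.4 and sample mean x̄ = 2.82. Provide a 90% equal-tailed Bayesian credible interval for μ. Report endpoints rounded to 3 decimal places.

[0.009, 5.580]

Posterior precision = 1/5.0² + 9/5.4² = 0.0400 + 0.3086 = 0.3486, so posterior SD = 1.6936.
Posterior mean = (2.6/5.0² + 9·2.82/5.4²) / 0.3486 = 2.7948.
Interval: 2.7948 ± 1.645 × 1.6936 → [0.009, 5.580].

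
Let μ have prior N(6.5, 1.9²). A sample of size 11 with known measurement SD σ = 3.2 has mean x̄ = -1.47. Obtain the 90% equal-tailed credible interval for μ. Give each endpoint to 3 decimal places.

[-1.251, 1.579]

Posterior precision = 1/1.9² + 11/3.2² = 0.2770 + 1.0742 = 1.3512, so posterior SD = 0.8603.
Posterior mean = (6.5/1.9² + 11·-1.47/3.2²) / 1.3512 = 0.1639.
Interval: 0.1639 ± 1.645 × 0.8603 → [-1.251, 1.579].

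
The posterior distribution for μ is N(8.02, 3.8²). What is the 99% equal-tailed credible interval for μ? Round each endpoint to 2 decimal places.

[-1.77, 17.81]

The posterior is symmetric, so the 99% equal-tailed interval is μ = 8.02 ± z·3.8 with z = 2.576.
Half-width: 2.576 × 3.8 = 9.79.
8.02 − 9.79 = -1.77; 8.02 + 9.79 = 17.81.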